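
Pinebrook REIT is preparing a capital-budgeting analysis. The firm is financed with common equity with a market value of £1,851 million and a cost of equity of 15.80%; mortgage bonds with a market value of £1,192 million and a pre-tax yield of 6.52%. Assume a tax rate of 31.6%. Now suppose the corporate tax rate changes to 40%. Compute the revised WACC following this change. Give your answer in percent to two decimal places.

After the change:
Total capital V = 1851 + 1192 = 3043.
Equity: weight = 1851/3043 = 0.6083; cost = 15.8%.
Mortgage bonds: weight = 1192/3043 = 0.3917; after-tax cost = 6.52% × (1 − 40%) = 3.9120%.
WACC = 0.6083 × 15.8000% + 0.3917 × 3.9120% = 11.1432%.

11.14%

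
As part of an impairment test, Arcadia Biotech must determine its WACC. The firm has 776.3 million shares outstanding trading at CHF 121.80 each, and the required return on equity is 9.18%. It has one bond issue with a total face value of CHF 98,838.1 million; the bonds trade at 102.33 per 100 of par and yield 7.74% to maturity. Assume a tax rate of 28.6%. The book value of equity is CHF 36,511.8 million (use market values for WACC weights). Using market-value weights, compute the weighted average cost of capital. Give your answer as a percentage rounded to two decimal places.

7.29%

Market value of equity E = 121.8 × 776.3m = 94553.34m. Market value of debt D = 98838.1m × 102.33/100 = 101141.02773m.
Total capital V = 94553.34 + 101141.02773 = 195694.36773.
Equity: weight = 94553.34/195694.36773 = 0.4832; cost = 9.18%.
Bonds outstanding: weight = 101141.02773/195694.36773 = 0.5168; after-tax cost = 7.74% × (1 − 28.6%) = 5.5264%.
WACC = 0.4832 × 9.1800% + 0.5168 × 5.5264% = 7.2917%.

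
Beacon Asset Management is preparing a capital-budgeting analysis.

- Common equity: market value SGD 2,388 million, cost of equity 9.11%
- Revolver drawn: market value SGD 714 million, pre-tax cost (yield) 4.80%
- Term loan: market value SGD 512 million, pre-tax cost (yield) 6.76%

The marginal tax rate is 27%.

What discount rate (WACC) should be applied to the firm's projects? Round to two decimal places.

7.41%

Total capital V = 2388 + 714 + 512 = 3614.
Equity: weight = 2388/3614 = 0.6608; cost = 9.11%.
Revolver drawn: weight = 714/3614 = 0.1976; after-tax cost = 4.8% × (1 − 27%) = 3.5040%.
Term loan: weight = 512/3614 = 0.1417; after-tax cost = 6.76% × (1 − 27%) = 4.9348%.
WACC = 0.6608 × 9.1100% + 0.1976 × 3.5040% + 0.1417 × 4.9348% = 7.4109%.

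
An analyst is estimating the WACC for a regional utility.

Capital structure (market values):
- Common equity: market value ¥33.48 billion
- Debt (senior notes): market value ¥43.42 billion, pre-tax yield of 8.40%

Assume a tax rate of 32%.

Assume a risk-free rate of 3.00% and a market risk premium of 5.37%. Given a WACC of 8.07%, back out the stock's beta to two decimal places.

1.51

Total capital V = 33.48 + 43.42 = 76.9.
Equity weight = 33.48/76.9 = 0.4354.
Senior notes weight = 43.42/76.9 = 0.5646.
Debt contribution = 0.5646 × 8.4% × (1 − 32%) = 3.2252%.
Required equity contribution = 8.07% − 3.2252% = 4.8448%  ⇒  Re = 11.1281%.
CAPM: 11.1281% = 3.0% + β × 5.37%  ⇒  β = 1.5136.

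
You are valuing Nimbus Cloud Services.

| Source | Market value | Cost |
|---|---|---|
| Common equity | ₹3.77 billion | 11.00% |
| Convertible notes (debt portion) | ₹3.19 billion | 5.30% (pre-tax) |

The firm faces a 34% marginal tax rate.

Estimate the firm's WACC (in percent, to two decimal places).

Total capital V = 3.77 + 3.19 = 6.96.
Equity: weight = 3.77/6.96 = 0.5417; cost = 11%.
Convertible notes (debt portion): weight = 3.19/6.96 = 0.4583; after-tax cost = 5.3% × (1 − 34%) = 3.4980%.
WACC = 0.5417 × 11.0000% + 0.4583 × 3.4980% = 7.5616%.

7.56%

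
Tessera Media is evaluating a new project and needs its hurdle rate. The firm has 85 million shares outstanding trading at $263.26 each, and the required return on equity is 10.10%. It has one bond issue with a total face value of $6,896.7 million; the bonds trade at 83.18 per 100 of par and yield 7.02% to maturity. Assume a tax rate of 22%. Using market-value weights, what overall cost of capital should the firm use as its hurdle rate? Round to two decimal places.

Market value of equity E = 263.26 × 85m = 22377.1m. Market value of debt D = 6896.7m × 83.18/100 = 5736.67506m.
Total capital V = 22377.1 + 5736.67506 = 28113.77506.
Equity: weight = 22377.1/28113.77506 = 0.7959; cost = 10.1%.
Bonds outstanding: weight = 5736.67506/28113.77506 = 0.2041; after-tax cost = 7.02% × (1 − 22%) = 5.4756%.
WACC = 0.7959 × 10.1000% + 0.2041 × 5.4756% = 9.1564%.

9.16%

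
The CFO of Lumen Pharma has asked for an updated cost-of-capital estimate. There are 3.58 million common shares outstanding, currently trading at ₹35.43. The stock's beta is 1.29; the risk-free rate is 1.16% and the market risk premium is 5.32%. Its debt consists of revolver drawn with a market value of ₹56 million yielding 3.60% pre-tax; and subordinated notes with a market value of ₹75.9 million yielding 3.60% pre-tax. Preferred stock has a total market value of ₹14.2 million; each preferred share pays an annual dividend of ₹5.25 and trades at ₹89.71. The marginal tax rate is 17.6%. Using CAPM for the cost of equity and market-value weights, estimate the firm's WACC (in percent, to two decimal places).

5.47%

Cost of equity via CAPM: Re = 1.16% + 1.29 × 5.32% = 8.0228%.
Cost of preferred: Rp = 5.25 / 89.71 = 5.8522%.
Market value of equity E = 35.43 × 3.58m = 126.8394m.
Total capital V = 126.8394 + 14.2 + 56 + 75.9 = 272.9394.
Equity: weight = 126.8394/272.9394 = 0.4647; cost = 8.0228%.
Preferred: weight = 14.2/272.9394 = 0.0520; cost = 5.8522%.
Revolver drawn: weight = 56/272.9394 = 0.2052; after-tax cost = 3.6% × (1 − 17.6%) = 2.9664%.
Subordinated notes: weight = 75.9/272.9394 = 0.2781; after-tax cost = 3.6% × (1 − 17.6%) = 2.9664%.
WACC = 0.4647 × 8.0228% + 0.0520 × 5.8522% + 0.2052 × 2.9664% + 0.2781 × 2.9664% = 5.4663%.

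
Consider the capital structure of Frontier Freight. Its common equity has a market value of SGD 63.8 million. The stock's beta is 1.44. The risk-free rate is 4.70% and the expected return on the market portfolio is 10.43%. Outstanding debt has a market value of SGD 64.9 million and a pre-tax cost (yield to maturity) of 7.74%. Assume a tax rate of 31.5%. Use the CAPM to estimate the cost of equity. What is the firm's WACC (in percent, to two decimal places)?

Market risk premium = 10.43% − 4.7% = 5.73%.
Cost of equity via CAPM: Re = 4.7% + 1.44 × 5.73% = 12.9512%.
Total capital V = 63.8 + 64.9 = 128.7.
Equity: weight = 63.8/128.7 = 0.4957; cost = 12.9512%.
Debt: weight = 64.9/128.7 = 0.5043; after-tax cost = 7.74% × (1 − 31.5%) = 5.3019%.
WACC = 0.4957 × 12.9512% + 0.5043 × 5.3019% = 9.0939%.

9.09%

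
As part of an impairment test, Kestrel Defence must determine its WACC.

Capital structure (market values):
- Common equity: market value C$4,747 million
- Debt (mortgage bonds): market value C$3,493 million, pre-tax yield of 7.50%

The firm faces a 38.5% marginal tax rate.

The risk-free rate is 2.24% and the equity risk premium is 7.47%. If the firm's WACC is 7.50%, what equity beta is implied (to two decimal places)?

Total capital V = 4747 + 3493 = 8240.
Equity weight = 4747/8240 = 0.5761.
Mortgage bonds weight = 3493/8240 = 0.4239.
Debt contribution = 0.4239 × 7.5% × (1 − 38.5%) = 1.9553%.
Required equity contribution = 7.5% − 1.9553% = 5.5447%  ⇒  Re = 9.6247%.
CAPM: 9.6247% = 2.24% + β × 7.47%  ⇒  β = 0.9886.

0.99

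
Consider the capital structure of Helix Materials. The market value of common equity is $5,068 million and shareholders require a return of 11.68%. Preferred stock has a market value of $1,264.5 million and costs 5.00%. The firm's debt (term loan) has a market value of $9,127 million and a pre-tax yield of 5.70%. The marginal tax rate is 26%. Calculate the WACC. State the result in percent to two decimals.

6.73%

Total capital V = 5068 + 1264.5 + 9127 = 15459.5.
Equity: weight = 5068/15459.5 = 0.3278; cost = 11.68%.
Preferred: weight = 1264.5/15459.5 = 0.0818; cost = 5%.
Term loan: weight = 9127/15459.5 = 0.5904; after-tax cost = 5.7% × (1 − 26%) = 4.2180%.
WACC = 0.3278 × 11.6800% + 0.0818 × 5.0000% + 0.5904 × 4.2180% = 6.7282%.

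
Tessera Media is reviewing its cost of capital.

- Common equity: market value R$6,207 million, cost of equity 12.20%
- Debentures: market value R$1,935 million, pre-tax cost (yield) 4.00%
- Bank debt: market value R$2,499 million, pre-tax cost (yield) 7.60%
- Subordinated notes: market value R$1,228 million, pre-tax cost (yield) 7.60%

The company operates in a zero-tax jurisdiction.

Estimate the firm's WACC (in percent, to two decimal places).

9.42%

Total capital V = 6207 + 1935 + 2499 + 1228 = 11869.
Equity: weight = 6207/11869 = 0.5230; cost = 12.2%.
Debentures: weight = 1935/11869 = 0.1630; after-tax cost = 4% × (1 − 0%) = 4.0000%.
Bank debt: weight = 2499/11869 = 0.2105; after-tax cost = 7.6% × (1 − 0%) = 7.6000%.
Subordinated notes: weight = 1228/11869 = 0.1035; after-tax cost = 7.6% × (1 − 0%) = 7.6000%.
WACC = 0.5230 × 12.2000% + 0.1630 × 4.0000% + 0.2105 × 7.6000% + 0.1035 × 7.6000% = 9.4187%.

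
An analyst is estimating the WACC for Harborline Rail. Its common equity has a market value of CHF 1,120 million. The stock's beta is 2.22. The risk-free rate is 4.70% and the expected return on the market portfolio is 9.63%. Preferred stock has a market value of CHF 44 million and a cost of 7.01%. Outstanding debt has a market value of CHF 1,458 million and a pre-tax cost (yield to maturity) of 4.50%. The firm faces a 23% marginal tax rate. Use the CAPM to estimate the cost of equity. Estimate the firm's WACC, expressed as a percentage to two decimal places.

Market risk premium = 9.63% − 4.7% = 4.93%.
Cost of equity via CAPM: Re = 4.7% + 2.22 × 4.93% = 15.6446%.
Total capital V = 1120 + 44 + 1458 = 2622.
Equity: weight = 1120/2622 = 0.4272; cost = 15.6446%.
Preferred: weight = 44/2622 = 0.0168; cost = 7.01%.
Debt: weight = 1458/2622 = 0.5561; after-tax cost = 4.5% × (1 − 23%) = 3.4650%.
WACC = 0.4272 × 15.6446% + 0.0168 × 7.0100% + 0.5561 × 3.4650% = 8.7271%.

8.73%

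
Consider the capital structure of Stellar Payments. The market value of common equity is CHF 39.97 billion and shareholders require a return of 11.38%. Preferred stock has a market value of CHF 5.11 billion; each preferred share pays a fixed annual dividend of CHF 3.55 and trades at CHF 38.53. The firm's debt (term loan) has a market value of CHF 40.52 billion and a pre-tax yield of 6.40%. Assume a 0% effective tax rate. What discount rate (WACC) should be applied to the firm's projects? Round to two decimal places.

Cost of preferred: Rp = 3.55 / 38.53 = 9.2136%.
Total capital V = 39.97 + 5.11 + 40.52 = 85.6.
Equity: weight = 39.97/85.6 = 0.4669; cost = 11.38%.
Preferred: weight = 5.11/85.6 = 0.0597; cost = 9.2136%.
Term loan: weight = 40.52/85.6 = 0.4734; after-tax cost = 6.4% × (1 − 0%) = 6.4000%.
WACC = 0.4669 × 11.3800% + 0.0597 × 9.2136% + 0.4734 × 6.4000% = 8.8933%.

8.89%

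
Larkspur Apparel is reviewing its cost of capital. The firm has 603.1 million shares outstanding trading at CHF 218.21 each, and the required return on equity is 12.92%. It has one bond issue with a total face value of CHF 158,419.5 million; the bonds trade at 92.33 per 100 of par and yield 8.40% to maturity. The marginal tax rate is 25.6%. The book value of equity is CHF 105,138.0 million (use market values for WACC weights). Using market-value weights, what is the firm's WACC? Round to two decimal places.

Market value of equity E = 218.21 × 603.1m = 131602.451m. Market value of debt D = 158419.5m × 92.33/100 = 146268.72435m.
Total capital V = 131602.451 + 146268.72435 = 277871.17535.
Equity: weight = 131602.451/277871.17535 = 0.4736; cost = 12.92%.
Bonds outstanding: weight = 146268.72435/277871.17535 = 0.5264; after-tax cost = 8.4% × (1 − 25.6%) = 6.2496%.
WACC = 0.4736 × 12.9200% + 0.5264 × 6.2496% = 9.4088%.

9.41%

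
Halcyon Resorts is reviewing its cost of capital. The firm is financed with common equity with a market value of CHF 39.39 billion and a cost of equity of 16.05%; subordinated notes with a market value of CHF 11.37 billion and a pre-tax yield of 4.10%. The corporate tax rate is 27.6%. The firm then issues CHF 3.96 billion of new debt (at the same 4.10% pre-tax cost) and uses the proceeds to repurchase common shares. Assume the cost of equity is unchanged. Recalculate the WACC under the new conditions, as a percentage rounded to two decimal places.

After the change:
Total capital V = 35.43 + 15.33 = 50.76.
Equity: weight = 35.43/50.76 = 0.6980; cost = 16.05%.
Subordinated notes: weight = 15.33/50.76 = 0.3020; after-tax cost = 4.1% × (1 − 27.6%) = 2.9684%.
WACC = 0.6980 × 16.0500% + 0.3020 × 2.9684% = 12.0992%.

12.10%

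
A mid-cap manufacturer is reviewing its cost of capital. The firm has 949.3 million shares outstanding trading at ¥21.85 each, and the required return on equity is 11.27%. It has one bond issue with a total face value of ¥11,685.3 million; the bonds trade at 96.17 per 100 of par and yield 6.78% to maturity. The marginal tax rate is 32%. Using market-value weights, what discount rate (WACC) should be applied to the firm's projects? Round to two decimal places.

Market value of equity E = 21.85 × 949.3m = 20742.205m. Market value of debt D = 11685.3m × 96.17/100 = 11237.75301m.
Total capital V = 20742.205 + 11237.75301 = 31979.95801.
Equity: weight = 20742.205/31979.95801 = 0.6486; cost = 11.27%.
Bonds outstanding: weight = 11237.75301/31979.95801 = 0.3514; after-tax cost = 6.78% × (1 − 32%) = 4.6104%.
WACC = 0.6486 × 11.2700% + 0.3514 × 4.6104% = 8.9298%.

8.93%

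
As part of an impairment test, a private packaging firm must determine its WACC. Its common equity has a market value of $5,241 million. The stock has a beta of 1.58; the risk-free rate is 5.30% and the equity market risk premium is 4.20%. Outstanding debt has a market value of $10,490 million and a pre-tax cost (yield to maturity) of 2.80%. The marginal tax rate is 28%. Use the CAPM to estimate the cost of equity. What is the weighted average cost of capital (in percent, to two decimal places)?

Cost of equity via CAPM: Re = 5.3% + 1.58 × 4.2% = 11.9360%.
Total capital V = 5241 + 10490 = 15731.
Equity: weight = 5241/15731 = 0.3332; cost = 11.936%.
Debt: weight = 10490/15731 = 0.6668; after-tax cost = 2.8% × (1 − 28%) = 2.0160%.
WACC = 0.3332 × 11.9360% + 0.6668 × 2.0160% = 5.3210%.

5.32%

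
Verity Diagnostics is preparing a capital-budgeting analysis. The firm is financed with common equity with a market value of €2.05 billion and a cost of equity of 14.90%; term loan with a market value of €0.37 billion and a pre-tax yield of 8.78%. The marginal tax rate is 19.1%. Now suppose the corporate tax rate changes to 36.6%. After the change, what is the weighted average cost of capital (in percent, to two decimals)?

After the change:
Total capital V = 2.05 + 0.37 = 2.42.
Equity: weight = 2.05/2.42 = 0.8471; cost = 14.9%.
Term loan: weight = 0.37/2.42 = 0.1529; after-tax cost = 8.78% × (1 − 36.6%) = 5.5665%.
WACC = 0.8471 × 14.9000% + 0.1529 × 5.5665% = 13.4730%.

13.47%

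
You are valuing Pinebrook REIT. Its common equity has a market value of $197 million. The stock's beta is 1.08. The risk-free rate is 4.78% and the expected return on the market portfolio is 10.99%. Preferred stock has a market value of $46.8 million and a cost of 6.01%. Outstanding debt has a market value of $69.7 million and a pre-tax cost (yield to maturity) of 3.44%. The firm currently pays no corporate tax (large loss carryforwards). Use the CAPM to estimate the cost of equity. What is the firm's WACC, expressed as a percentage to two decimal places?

8.88%

Market risk premium = 10.99% − 4.78% = 6.21%.
Cost of equity via CAPM: Re = 4.78% + 1.08 × 6.21% = 11.4868%.
Total capital V = 197 + 46.8 + 69.7 = 313.5.
Equity: weight = 197/313.5 = 0.6284; cost = 11.4868%.
Preferred: weight = 46.8/313.5 = 0.1493; cost = 6.01%.
Debt: weight = 69.7/313.5 = 0.2223; after-tax cost = 3.44% × (1 − 0%) = 3.4400%.
WACC = 0.6284 × 11.4868% + 0.1493 × 6.0100% + 0.2223 × 3.4400% = 8.8802%.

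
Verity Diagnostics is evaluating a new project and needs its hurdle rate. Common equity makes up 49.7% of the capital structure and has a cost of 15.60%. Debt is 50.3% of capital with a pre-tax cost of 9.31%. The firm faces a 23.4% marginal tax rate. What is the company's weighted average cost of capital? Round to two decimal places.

11.34%

After-tax cost of debt = 9.31% × (1 − 23.4%) = 7.1315%.
WACC = 0.497 × 15.6000% + 0.503 × 7.1315% = 11.3403%.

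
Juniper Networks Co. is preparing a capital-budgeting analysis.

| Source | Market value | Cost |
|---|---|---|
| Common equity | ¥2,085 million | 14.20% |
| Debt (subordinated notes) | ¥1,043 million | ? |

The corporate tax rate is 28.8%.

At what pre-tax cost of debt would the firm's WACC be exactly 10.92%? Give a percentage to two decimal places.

6.13%

Total capital V = 2085 + 1043 = 3128.
Equity weight = 2085/3128 = 0.6666.
Subordinated notes weight = 1043/3128 = 0.3334.
Equity contribution = 0.6666 × 14.2% = 9.4652%.
Remaining for debt = 10.92% − 9.4652% = 1.4548%.
Rd × (1 − 28.8%) × 0.3334 = 1.4548%  ⇒  Rd = 6.1280%.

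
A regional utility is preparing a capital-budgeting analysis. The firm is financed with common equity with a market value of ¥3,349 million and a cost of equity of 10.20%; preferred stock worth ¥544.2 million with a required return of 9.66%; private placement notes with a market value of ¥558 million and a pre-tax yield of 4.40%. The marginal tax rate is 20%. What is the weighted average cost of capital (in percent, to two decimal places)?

Total capital V = 3349 + 544.2 + 558 = 4451.2.
Equity: weight = 3349/4451.2 = 0.7524; cost = 10.2%.
Preferred: weight = 544.2/4451.2 = 0.1223; cost = 9.66%.
Private placement notes: weight = 558/4451.2 = 0.1254; after-tax cost = 4.4% × (1 − 20%) = 3.5200%.
WACC = 0.7524 × 10.2000% + 0.1223 × 9.6600% + 0.1254 × 3.5200% = 9.2966%.

9.30%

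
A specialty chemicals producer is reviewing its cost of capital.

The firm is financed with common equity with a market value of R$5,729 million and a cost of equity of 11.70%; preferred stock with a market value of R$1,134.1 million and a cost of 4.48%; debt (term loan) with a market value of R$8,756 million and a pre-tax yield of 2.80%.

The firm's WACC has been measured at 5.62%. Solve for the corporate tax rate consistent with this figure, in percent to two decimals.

Total capital V = 5729 + 1134.1 + 8756 = 15619.1.
Equity weight = 5729/15619.1 = 0.3668.
Preferred weight = 1134.1/15619.1 = 0.0726.
Term loan weight = 8756/15619.1 = 0.5606.
Equity contribution = 0.3668 × 11.7% = 4.2915%.
Preferred contribution = 0.0726 × 4.48% = 0.3253%.
Debt contribution must be 5.62% − 4.6168% = 1.0032%.
0.5606 × 2.8% × (1 − T) = 1.0032%  ⇒  (1 − T) = 0.6391.
T = 36.0876%.

36.09%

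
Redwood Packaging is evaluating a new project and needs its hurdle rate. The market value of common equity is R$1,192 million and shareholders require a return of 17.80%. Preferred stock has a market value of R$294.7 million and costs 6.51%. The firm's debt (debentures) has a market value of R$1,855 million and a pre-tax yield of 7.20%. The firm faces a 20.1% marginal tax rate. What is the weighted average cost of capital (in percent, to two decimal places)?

10.12%

Total capital V = 1192 + 294.7 + 1855 = 3341.7.
Equity: weight = 1192/3341.7 = 0.3567; cost = 17.8%.
Preferred: weight = 294.7/3341.7 = 0.0882; cost = 6.51%.
Debentures: weight = 1855/3341.7 = 0.5551; after-tax cost = 7.2% × (1 − 20.1%) = 5.7528%.
WACC = 0.3567 × 17.8000% + 0.0882 × 6.5100% + 0.5551 × 5.7528% = 10.1169%.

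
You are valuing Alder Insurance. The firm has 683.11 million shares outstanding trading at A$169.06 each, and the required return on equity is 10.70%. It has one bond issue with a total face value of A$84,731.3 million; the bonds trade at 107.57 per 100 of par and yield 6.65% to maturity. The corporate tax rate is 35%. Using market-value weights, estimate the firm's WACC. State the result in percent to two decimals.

Market value of equity E = 169.06 × 683.11m = 115486.5766m. Market value of debt D = 84731.3m × 107.57/100 = 91145.45941m.
Total capital V = 115486.5766 + 91145.45941 = 206632.03601.
Equity: weight = 115486.5766/206632.03601 = 0.5589; cost = 10.7%.
Bonds outstanding: weight = 91145.45941/206632.03601 = 0.4411; after-tax cost = 6.65% × (1 − 35%) = 4.3225%.
WACC = 0.5589 × 10.7000% + 0.4411 × 4.3225% = 7.8869%.

7.89%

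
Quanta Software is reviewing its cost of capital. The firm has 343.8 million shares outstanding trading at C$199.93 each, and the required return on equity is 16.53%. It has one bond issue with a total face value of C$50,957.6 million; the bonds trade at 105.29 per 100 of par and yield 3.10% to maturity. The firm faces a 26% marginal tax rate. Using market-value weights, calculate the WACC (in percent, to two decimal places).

Market value of equity E = 199.93 × 343.8m = 68735.934m. Market value of debt D = 50957.6m × 105.29/100 = 53653.25704m.
Total capital V = 68735.934 + 53653.25704 = 122389.19104.
Equity: weight = 68735.934/122389.19104 = 0.5616; cost = 16.53%.
Bonds outstanding: weight = 53653.25704/122389.19104 = 0.4384; after-tax cost = 3.1% × (1 − 26%) = 2.2940%.
WACC = 0.5616 × 16.5300% + 0.4384 × 2.2940% = 10.2892%.

10.29%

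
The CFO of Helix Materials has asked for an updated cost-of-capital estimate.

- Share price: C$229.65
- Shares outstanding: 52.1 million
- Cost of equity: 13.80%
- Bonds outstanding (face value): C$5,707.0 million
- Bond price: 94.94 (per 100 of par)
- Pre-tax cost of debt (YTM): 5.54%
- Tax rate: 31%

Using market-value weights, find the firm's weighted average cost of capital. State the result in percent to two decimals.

10.69%

Market value of equity E = 229.65 × 52.1m = 11964.765m. Market value of debt D = 5707m × 94.94/100 = 5418.2258m.
Total capital V = 11964.765 + 5418.2258 = 17382.9908.
Equity: weight = 11964.765/17382.9908 = 0.6883; cost = 13.8%.
Bonds outstanding: weight = 5418.2258/17382.9908 = 0.3117; after-tax cost = 5.54% × (1 − 31%) = 3.8226%.
WACC = 0.6883 × 13.8000% + 0.3117 × 3.8226% = 10.6901%.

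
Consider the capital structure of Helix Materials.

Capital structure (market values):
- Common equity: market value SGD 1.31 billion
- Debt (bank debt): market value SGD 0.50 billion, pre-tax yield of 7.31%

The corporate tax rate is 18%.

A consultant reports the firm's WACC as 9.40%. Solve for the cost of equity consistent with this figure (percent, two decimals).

Total capital V = 1.31 + 0.5 = 1.81.
Equity weight = 1.31/1.81 = 0.7238.
Bank debt weight = 0.5/1.81 = 0.2762.
Debt contribution = 0.2762 × 7.31% × (1 − 18%) = 1.6559%.
Required equity contribution = 9.4% − 1.6559% = 7.7441%.
Re = 7.7441% / 0.7238 = 10.6999%.

10.70%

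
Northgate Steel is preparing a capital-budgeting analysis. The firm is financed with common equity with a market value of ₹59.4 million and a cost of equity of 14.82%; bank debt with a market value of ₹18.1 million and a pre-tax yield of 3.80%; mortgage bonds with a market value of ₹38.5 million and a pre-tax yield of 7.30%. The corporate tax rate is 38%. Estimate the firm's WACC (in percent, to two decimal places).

Total capital V = 59.4 + 18.1 + 38.5 = 116.
Equity: weight = 59.4/116 = 0.5121; cost = 14.82%.
Bank debt: weight = 18.1/116 = 0.1560; after-tax cost = 3.8% × (1 − 38%) = 2.3560%.
Mortgage bonds: weight = 38.5/116 = 0.3319; after-tax cost = 7.3% × (1 − 38%) = 4.5260%.
WACC = 0.5121 × 14.8200% + 0.1560 × 2.3560% + 0.3319 × 4.5260% = 9.4586%.

9.46%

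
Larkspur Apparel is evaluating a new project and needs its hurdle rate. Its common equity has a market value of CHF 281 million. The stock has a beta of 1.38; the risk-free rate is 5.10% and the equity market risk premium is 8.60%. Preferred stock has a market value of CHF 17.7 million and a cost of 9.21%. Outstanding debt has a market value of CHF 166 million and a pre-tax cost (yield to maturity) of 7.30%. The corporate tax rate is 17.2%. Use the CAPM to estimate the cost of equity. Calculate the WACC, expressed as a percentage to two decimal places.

12.77%

Cost of equity via CAPM: Re = 5.1% + 1.38 × 8.6% = 16.9680%.
Total capital V = 281 + 17.7 + 166 = 464.7.
Equity: weight = 281/464.7 = 0.6047; cost = 16.968%.
Preferred: weight = 17.7/464.7 = 0.0381; cost = 9.21%.
Debt: weight = 166/464.7 = 0.3572; after-tax cost = 7.3% × (1 − 17.2%) = 6.0444%.
WACC = 0.6047 × 16.9680% + 0.0381 × 9.2100% + 0.3572 × 6.0444% = 12.7704%.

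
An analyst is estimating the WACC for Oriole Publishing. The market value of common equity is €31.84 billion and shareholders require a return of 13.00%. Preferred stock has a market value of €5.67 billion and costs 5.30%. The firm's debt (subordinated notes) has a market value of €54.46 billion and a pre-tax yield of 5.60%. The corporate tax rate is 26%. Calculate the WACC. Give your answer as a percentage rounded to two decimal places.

Total capital V = 31.84 + 5.67 + 54.46 = 91.97.
Equity: weight = 31.84/91.97 = 0.3462; cost = 13%.
Preferred: weight = 5.67/91.97 = 0.0617; cost = 5.3%.
Subordinated notes: weight = 54.46/91.97 = 0.5921; after-tax cost = 5.6% × (1 − 26%) = 4.1440%.
WACC = 0.3462 × 13.0000% + 0.0617 × 5.3000% + 0.5921 × 4.1440% = 7.2812%.

7.28%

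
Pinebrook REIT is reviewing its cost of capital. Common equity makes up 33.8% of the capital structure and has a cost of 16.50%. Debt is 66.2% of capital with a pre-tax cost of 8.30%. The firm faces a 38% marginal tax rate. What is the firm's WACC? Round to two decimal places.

8.98%

After-tax cost of debt = 8.3% × (1 − 38%) = 5.1460%.
WACC = 0.338 × 16.5000% + 0.662 × 5.1460% = 8.9837%.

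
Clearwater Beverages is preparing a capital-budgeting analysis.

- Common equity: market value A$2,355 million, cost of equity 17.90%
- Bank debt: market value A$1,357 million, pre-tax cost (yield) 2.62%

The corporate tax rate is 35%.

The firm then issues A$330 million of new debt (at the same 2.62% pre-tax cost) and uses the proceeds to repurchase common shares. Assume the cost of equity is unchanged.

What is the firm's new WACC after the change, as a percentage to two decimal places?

After the change:
Total capital V = 2025 + 1687 = 3712.
Equity: weight = 2025/3712 = 0.5455; cost = 17.9%.
Bank debt: weight = 1687/3712 = 0.4545; after-tax cost = 2.62% × (1 − 35%) = 1.7030%.
WACC = 0.5455 × 17.9000% + 0.4545 × 1.7030% = 10.5389%.

10.54%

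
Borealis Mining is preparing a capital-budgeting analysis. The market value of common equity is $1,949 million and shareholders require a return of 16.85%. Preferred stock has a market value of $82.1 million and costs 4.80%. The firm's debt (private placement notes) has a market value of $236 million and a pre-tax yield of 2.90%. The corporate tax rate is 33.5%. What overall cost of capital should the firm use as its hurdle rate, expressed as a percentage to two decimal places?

14.86%

Total capital V = 1949 + 82.1 + 236 = 2267.1.
Equity: weight = 1949/2267.1 = 0.8597; cost = 16.85%.
Preferred: weight = 82.1/2267.1 = 0.0362; cost = 4.8%.
Private placement notes: weight = 236/2267.1 = 0.1041; after-tax cost = 2.9% × (1 − 33.5%) = 1.9285%.
WACC = 0.8597 × 16.8500% + 0.0362 × 4.8000% + 0.1041 × 1.9285% = 14.8603%.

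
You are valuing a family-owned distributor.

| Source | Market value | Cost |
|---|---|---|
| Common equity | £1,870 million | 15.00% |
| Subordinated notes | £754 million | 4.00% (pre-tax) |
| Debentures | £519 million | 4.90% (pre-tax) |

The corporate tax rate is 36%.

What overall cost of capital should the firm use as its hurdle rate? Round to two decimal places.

10.06%

Total capital V = 1870 + 754 + 519 = 3143.
Equity: weight = 1870/3143 = 0.5950; cost = 15%.
Subordinated notes: weight = 754/3143 = 0.2399; after-tax cost = 4% × (1 − 36%) = 2.5600%.
Debentures: weight = 519/3143 = 0.1651; after-tax cost = 4.9% × (1 − 36%) = 3.1360%.
WACC = 0.5950 × 15.0000% + 0.2399 × 2.5600% + 0.1651 × 3.1360% = 10.0566%.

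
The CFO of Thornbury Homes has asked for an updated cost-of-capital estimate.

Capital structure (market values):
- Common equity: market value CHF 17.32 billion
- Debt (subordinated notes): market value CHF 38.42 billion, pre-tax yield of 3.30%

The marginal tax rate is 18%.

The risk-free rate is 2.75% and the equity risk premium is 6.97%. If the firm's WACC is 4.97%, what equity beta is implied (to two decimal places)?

Total capital V = 17.32 + 38.42 = 55.74.
Equity weight = 17.32/55.74 = 0.3107.
Subordinated notes weight = 38.42/55.74 = 0.6893.
Debt contribution = 0.6893 × 3.3% × (1 − 18%) = 1.8652%.
Required equity contribution = 4.97% − 1.8652% = 3.1048%  ⇒  Re = 9.9921%.
CAPM: 9.9921% = 2.75% + β × 6.97%  ⇒  β = 1.0390.

1.04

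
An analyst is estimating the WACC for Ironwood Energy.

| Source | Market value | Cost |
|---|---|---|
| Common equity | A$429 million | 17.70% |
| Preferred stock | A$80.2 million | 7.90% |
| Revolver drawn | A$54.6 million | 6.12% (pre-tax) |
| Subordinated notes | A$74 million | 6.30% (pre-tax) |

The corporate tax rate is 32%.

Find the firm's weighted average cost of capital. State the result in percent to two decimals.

Total capital V = 429 + 80.2 + 54.6 + 74 = 637.8.
Equity: weight = 429/637.8 = 0.6726; cost = 17.7%.
Preferred: weight = 80.2/637.8 = 0.1257; cost = 7.9%.
Revolver drawn: weight = 54.6/637.8 = 0.0856; after-tax cost = 6.12% × (1 − 32%) = 4.1616%.
Subordinated notes: weight = 74/637.8 = 0.1160; after-tax cost = 6.3% × (1 − 32%) = 4.2840%.
WACC = 0.6726 × 17.7000% + 0.1257 × 7.9000% + 0.0856 × 4.1616% + 0.1160 × 4.2840% = 13.7521%.

13.75%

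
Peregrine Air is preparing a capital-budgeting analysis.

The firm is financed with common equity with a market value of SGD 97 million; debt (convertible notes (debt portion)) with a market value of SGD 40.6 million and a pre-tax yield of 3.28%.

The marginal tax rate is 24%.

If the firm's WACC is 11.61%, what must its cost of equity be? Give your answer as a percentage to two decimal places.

15.43%

Total capital V = 97 + 40.6 = 137.6.
Equity weight = 97/137.6 = 0.7049.
Convertible notes (debt portion) weight = 40.6/137.6 = 0.2951.
Debt contribution = 0.2951 × 3.28% × (1 − 24%) = 0.7355%.
Required equity contribution = 11.61% − 0.7355% = 10.8745%.
Re = 10.8745% / 0.7049 = 15.4261%.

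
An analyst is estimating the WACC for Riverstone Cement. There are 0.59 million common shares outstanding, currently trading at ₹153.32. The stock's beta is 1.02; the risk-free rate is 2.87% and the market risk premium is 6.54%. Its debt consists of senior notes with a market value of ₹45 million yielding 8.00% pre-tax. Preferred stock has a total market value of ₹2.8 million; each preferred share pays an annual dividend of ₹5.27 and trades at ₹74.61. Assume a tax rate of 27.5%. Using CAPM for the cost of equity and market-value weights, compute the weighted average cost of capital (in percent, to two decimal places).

8.27%

Cost of equity via CAPM: Re = 2.87% + 1.02 × 6.54% = 9.5408%.
Cost of preferred: Rp = 5.27 / 74.61 = 7.0634%.
Market value of equity E = 153.32 × 0.59m = 90.4588m.
Total capital V = 90.4588 + 2.8 + 45 = 138.2588.
Equity: weight = 90.4588/138.2588 = 0.6543; cost = 9.5408%.
Preferred: weight = 2.8/138.2588 = 0.0203; cost = 7.0634%.
Senior notes: weight = 45/138.2588 = 0.3255; after-tax cost = 8% × (1 − 27.5%) = 5.8000%.
WACC = 0.6543 × 9.5408% + 0.0203 × 7.0634% + 0.3255 × 5.8000% = 8.2731%.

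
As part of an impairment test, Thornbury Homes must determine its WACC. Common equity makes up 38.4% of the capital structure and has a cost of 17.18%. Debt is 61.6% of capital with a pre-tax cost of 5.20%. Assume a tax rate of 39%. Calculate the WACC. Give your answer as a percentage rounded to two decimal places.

8.55%

After-tax cost of debt = 5.2% × (1 − 39%) = 3.1720%.
WACC = 0.384 × 17.1800% + 0.616 × 3.1720% = 8.5511%.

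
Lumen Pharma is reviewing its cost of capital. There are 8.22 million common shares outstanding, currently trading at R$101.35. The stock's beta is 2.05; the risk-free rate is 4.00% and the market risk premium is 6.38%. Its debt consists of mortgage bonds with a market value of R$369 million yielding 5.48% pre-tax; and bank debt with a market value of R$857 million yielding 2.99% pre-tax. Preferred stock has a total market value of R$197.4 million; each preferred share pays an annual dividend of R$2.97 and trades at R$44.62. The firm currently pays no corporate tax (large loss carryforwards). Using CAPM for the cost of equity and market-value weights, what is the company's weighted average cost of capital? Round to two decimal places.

8.92%

Cost of equity via CAPM: Re = 4.0% + 2.05 × 6.38% = 17.0790%.
Cost of preferred: Rp = 2.97 / 44.62 = 6.6562%.
Market value of equity E = 101.35 × 8.22m = 833.097m.
Total capital V = 833.097 + 197.4 + 369 + 857 = 2256.497.
Equity: weight = 833.097/2256.497 = 0.3692; cost = 17.079%.
Preferred: weight = 197.4/2256.497 = 0.0875; cost = 6.6562%.
Mortgage bonds: weight = 369/2256.497 = 0.1635; after-tax cost = 5.48% × (1 − 0%) = 5.4800%.
Bank debt: weight = 857/2256.497 = 0.3798; after-tax cost = 2.99% × (1 − 0%) = 2.9900%.
WACC = 0.3692 × 17.0790% + 0.0875 × 6.6562% + 0.1635 × 5.4800% + 0.3798 × 2.9900% = 8.9196%.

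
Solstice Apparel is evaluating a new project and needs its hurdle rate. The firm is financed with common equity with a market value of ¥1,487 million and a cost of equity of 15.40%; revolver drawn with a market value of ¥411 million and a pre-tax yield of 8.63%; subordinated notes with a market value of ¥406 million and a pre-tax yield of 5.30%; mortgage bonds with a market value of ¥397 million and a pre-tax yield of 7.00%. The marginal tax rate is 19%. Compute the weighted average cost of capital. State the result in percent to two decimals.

11.02%

Total capital V = 1487 + 411 + 406 + 397 = 2701.
Equity: weight = 1487/2701 = 0.5505; cost = 15.4%.
Revolver drawn: weight = 411/2701 = 0.1522; after-tax cost = 8.63% × (1 − 19%) = 6.9903%.
Subordinated notes: weight = 406/2701 = 0.1503; after-tax cost = 5.3% × (1 − 19%) = 4.2930%.
Mortgage bonds: weight = 397/2701 = 0.1470; after-tax cost = 7% × (1 − 19%) = 5.6700%.
WACC = 0.5505 × 15.4000% + 0.1522 × 6.9903% + 0.1503 × 4.2930% + 0.1470 × 5.6700% = 11.0206%.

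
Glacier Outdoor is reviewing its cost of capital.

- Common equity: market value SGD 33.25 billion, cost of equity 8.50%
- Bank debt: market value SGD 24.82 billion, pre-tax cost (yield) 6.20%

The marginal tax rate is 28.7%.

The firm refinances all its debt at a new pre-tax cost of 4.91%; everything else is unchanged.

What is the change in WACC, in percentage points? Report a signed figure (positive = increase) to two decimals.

-0.39 pp

Current WACC:
Total capital V = 33.25 + 24.82 = 58.07.
Equity: weight = 33.25/58.07 = 0.5726; cost = 8.5%.
Bank debt: weight = 24.82/58.07 = 0.4274; after-tax cost = 6.2% × (1 − 28.7%) = 4.4206%.
WACC = 0.5726 × 8.5000% + 0.4274 × 4.4206% = 6.7564%.
After the change:
Total capital V = 33.25 + 24.82 = 58.07.
Equity: weight = 33.25/58.07 = 0.5726; cost = 8.5%.
Bank debt: weight = 24.82/58.07 = 0.4274; after-tax cost = 4.91% × (1 − 28.7%) = 3.5008%.
WACC = 0.5726 × 8.5000% + 0.4274 × 3.5008% = 6.3633%.
Change in WACC = 6.3633% − 6.7564% = -0.3931 pp.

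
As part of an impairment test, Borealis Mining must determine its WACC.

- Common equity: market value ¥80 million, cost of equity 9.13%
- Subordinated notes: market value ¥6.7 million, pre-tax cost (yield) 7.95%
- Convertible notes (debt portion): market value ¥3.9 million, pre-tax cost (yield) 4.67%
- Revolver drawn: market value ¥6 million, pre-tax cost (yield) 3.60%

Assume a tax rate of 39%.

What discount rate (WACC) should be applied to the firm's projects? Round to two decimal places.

8.15%

Total capital V = 80 + 6.7 + 3.9 + 6 = 96.6.
Equity: weight = 80/96.6 = 0.8282; cost = 9.13%.
Subordinated notes: weight = 6.7/96.6 = 0.0694; after-tax cost = 7.95% × (1 − 39%) = 4.8495%.
Convertible notes (debt portion): weight = 3.9/96.6 = 0.0404; after-tax cost = 4.67% × (1 − 39%) = 2.8487%.
Revolver drawn: weight = 6/96.6 = 0.0621; after-tax cost = 3.6% × (1 − 39%) = 2.1960%.
WACC = 0.8282 × 9.1300% + 0.0694 × 4.8495% + 0.0404 × 2.8487% + 0.0621 × 2.1960% = 8.1488%.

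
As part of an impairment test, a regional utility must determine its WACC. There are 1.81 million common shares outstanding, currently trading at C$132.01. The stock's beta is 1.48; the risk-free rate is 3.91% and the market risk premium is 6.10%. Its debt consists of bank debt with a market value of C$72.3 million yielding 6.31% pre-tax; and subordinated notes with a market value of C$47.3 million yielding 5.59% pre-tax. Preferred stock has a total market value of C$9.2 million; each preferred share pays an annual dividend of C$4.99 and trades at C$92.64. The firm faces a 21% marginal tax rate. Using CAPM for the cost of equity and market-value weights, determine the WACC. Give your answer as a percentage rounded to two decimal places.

Cost of equity via CAPM: Re = 3.91% + 1.48 × 6.1% = 12.9380%.
Cost of preferred: Rp = 4.99 / 92.64 = 5.3864%.
Market value of equity E = 132.01 × 1.81m = 238.9381m.
Total capital V = 238.9381 + 9.2 + 72.3 + 47.3 = 367.7381.
Equity: weight = 238.9381/367.7381 = 0.6498; cost = 12.938%.
Preferred: weight = 9.2/367.7381 = 0.0250; cost = 5.3864%.
Bank debt: weight = 72.3/367.7381 = 0.1966; after-tax cost = 6.31% × (1 − 21%) = 4.9849%.
Subordinated notes: weight = 47.3/367.7381 = 0.1286; after-tax cost = 5.59% × (1 − 21%) = 4.4161%.
WACC = 0.6498 × 12.9380% + 0.0250 × 5.3864% + 0.1966 × 4.9849% + 0.1286 × 4.4161% = 10.0893%.

10.09%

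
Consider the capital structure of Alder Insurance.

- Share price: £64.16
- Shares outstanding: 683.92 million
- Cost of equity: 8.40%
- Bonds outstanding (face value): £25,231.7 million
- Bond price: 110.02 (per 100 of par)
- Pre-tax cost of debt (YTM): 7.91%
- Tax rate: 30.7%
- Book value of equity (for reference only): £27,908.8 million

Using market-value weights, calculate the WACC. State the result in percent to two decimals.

Market value of equity E = 64.16 × 683.92m = 43880.3072m. Market value of debt D = 25231.7m × 110.02/100 = 27759.91634m.
Total capital V = 43880.3072 + 27759.91634 = 71640.22354.
Equity: weight = 43880.3072/71640.22354 = 0.6125; cost = 8.4%.
Bonds outstanding: weight = 27759.91634/71640.22354 = 0.3875; after-tax cost = 7.91% × (1 − 30.7%) = 5.4816%.
WACC = 0.6125 × 8.4000% + 0.3875 × 5.4816% = 7.2692%.

7.27%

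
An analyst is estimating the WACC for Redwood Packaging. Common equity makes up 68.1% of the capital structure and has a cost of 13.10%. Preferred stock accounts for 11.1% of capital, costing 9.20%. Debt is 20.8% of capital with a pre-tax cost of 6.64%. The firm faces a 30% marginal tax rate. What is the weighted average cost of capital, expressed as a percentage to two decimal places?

After-tax cost of debt = 6.64% × (1 − 30%) = 4.6480%.
WACC = 0.681 × 13.1000% + 0.111 × 9.2000% + 0.208 × 4.6480% = 10.9091%.

10.91%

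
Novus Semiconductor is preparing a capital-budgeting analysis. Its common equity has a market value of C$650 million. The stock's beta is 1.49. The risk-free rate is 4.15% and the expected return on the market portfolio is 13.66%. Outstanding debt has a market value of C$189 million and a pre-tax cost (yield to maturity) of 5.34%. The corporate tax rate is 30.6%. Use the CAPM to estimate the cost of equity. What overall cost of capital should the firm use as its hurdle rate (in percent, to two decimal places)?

15.03%

Market risk premium = 13.66% − 4.15% = 9.51%.
Cost of equity via CAPM: Re = 4.15% + 1.49 × 9.51% = 18.3199%.
Total capital V = 650 + 189 = 839.
Equity: weight = 650/839 = 0.7747; cost = 18.3199%.
Debt: weight = 189/839 = 0.2253; after-tax cost = 5.34% × (1 − 30.6%) = 3.7060%.
WACC = 0.7747 × 18.3199% + 0.2253 × 3.7060% = 15.0278%.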